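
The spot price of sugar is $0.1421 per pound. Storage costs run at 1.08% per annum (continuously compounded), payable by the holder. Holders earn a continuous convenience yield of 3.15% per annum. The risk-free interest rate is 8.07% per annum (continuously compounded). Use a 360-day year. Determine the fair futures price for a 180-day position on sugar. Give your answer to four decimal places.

$0.1464 per pound

Net carry = r + u − y = 0.0807 + 0.0108 − 0.0315 = 0.0600
F = S·e^((r+u−y)T) = 0.1421 · e^(0.0600 × 180/360) = 0.1421 · e^0.030000
= 0.1421 × 1.030455 = $0.1464 per pound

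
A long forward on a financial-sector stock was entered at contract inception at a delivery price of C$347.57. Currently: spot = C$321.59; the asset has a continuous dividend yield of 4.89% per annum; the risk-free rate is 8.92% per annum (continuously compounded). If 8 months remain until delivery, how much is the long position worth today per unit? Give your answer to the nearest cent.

-C$16.23

Current fair forward for the remaining 8 months: F = S·e^((r − q)·T), (r − q) = 0.0892 − 0.0489 = 0.0403
F = 321.59 · e^(0.0403 × 8/12) = 321.59 × 1.027231 = 330.3472
Value of long forward = (F − K)·e^(−rT) = (330.3472 − 347.57) · e^(−0.0892·8/12)
= -17.2228 × 0.942267 = -16.23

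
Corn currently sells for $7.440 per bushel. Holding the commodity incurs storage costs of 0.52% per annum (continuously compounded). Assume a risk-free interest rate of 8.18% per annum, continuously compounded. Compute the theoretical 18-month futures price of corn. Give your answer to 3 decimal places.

$8.477 per bushel

Net carry = r + u − y = 0.0818 + 0.0052 − 0.0000 = 0.0870
F = S·e^((r+u−y)T) = 7.440 · e^(0.0870 × 18/12) = 7.440 · e^0.130500
= 7.440 × 1.139398 = $8.477 per bushel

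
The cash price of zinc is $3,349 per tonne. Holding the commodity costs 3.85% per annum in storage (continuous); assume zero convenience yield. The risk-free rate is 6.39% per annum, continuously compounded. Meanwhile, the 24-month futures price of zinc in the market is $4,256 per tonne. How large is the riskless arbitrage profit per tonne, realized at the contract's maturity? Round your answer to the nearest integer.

Fair futures: F* = S·e^(carry·T), with carry = (r + u) = 0.0639 + 0.0385 = 0.1024
F* = 3349 · e^(0.1024 × 24/12) = 3349 · e^0.204800 = 3349 × 1.227280 = $4110.1607
Market $4256 > fair $4110.1607: forward overpriced → cash-and-carry (buy spot, short the forward).
At maturity, profit = |F_mkt − F*| = |4256 − 4110.1607| = $146 per tonne

$146 per tonne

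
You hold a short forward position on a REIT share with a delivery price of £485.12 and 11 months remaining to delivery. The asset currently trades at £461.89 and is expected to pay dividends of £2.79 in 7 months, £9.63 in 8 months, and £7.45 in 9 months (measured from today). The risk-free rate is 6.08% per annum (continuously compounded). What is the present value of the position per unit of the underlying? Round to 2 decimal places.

£15.99

PV(remaining dividends) I = 2.79·e^(−0.0608·7/12) + 9.63·e^(−0.0608·8/12) + 7.45·e^(−0.0608·9/12) = 19.0582
Current forward F = (S − I)·e^(rT) = (461.89 − 19.0582)·e^(0.0608·11/12) = 442.8318 × 1.057316 = 468.2131
Value (long) = (F − K)·e^(−rT) = (468.2131 − 485.12) × 0.945791 = -15.9904
Short position value = −(long value) = £15.99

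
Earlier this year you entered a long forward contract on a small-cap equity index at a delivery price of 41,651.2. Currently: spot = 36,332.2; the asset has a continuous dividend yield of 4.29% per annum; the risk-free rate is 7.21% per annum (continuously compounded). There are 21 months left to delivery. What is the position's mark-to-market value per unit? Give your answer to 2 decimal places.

-3009.46

Current fair forward for the remaining 21 months: F = S·e^((r − q)·T), (r − q) = 0.0721 − 0.0429 = 0.0292
F = 36332.2 · e^(0.0292 × 21/12) = 36332.2 × 1.05242813 = 38237.0293
Value of long forward = (F − K)·e^(−rT) = (38237.0293 − 41651.2) · e^(−0.0721·21/12)
= -3414.1707 × 0.88146058 = -3009.46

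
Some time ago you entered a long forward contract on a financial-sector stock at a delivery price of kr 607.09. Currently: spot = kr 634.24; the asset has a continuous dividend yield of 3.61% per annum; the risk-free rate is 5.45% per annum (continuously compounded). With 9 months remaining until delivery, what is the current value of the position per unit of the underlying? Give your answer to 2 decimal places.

Current fair forward for the remaining 9 months: F = S·e^((r − q)·T), (r − q) = 0.0545 − 0.0361 = 0.0184
F = 634.24 · e^(0.0184 × 9/12) = 634.24 × 1.013896 = 643.0534
Value of long forward = (F − K)·e^(−rT) = (643.0534 − 607.09) · e^(−0.0545·9/12)
= 35.9634 × 0.959949 = 34.52

kr 34.52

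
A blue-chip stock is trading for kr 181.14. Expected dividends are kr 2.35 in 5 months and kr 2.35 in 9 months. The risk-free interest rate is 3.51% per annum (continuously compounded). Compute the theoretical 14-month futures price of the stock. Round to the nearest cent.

kr 183.91

PV(dividends) I = 2.35·e^(−0.0351·5/12) + 2.35·e^(−0.0351·9/12)
I = 2.3159 + 2.2889 = 4.6048
F = (S − I)·e^(rT) = (181.14 − 4.6048) · e^(0.0351·14/12)
= 176.5352 · e^0.040950 = 176.5352 × 1.041800 = kr 183.91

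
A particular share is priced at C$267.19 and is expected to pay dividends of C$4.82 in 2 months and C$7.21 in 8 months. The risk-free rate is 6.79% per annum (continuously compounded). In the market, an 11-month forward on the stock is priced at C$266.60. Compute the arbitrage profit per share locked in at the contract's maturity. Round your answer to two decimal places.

C$5.34 per share

PV(dividends) I = 4.82·e^(−0.0679·2/12) + 7.21·e^(−0.0679·8/12) = 11.6567
Fair forward F* = (S − I)·e^(rT) = (267.19 − 11.6567)·e^0.062242 = 255.5333 × 1.064220 = 271.9436
Market C$266.60 < fair 271.9436: forward underpriced → reverse cash-and-carry (short the stock, invest proceeds at r, pay the dividends, go long the forward).
Profit at T = |F_mkt − F*| = |266.60 − 271.9436| = C$5.34 per share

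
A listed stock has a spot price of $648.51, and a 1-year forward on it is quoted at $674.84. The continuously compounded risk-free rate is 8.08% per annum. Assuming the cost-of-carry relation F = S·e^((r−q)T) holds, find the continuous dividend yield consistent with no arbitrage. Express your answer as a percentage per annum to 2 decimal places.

4.10%

From F = S·e^((r−q)T): (r − q) = ln(F/S)/T
ln(674.84/648.51) = ln(1.040601) = 0.039798
(r − q) = 0.039798 / (12/12) = 0.039798
q = r − ln(F/S)/T = 0.0808 − 0.039798 = 0.041002
q = 4.10%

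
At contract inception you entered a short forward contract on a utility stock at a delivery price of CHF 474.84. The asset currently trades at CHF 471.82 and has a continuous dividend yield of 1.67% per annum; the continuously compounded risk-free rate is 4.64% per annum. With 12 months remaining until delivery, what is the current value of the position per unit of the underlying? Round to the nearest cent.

-CHF 10.70

Current fair forward for the remaining 12 months: F = S·e^((r − q)·T), (r − q) = 0.0464 − 0.0167 = 0.0297
F = 471.82 · e^(0.0297 × 12/12) = 471.82 × 1.030145 = 486.0430
Value of long forward = (F − K)·e^(−rT) = (486.0430 − 474.84) · e^(−0.0464·12/12)
= 11.2030 × 0.954660 = 10.70
Short position value = −(long value) = -CHF 10.70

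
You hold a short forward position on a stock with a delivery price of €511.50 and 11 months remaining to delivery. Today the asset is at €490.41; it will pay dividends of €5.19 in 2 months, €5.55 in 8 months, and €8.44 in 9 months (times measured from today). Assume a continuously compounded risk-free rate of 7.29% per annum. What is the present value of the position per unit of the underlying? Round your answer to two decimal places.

PV(remaining dividends) I = 5.19·e^(−0.0729·2/12) + 5.55·e^(−0.0729·8/12) + 8.44·e^(−0.0729·9/12) = 18.4050
Current forward F = (S − I)·e^(rT) = (490.41 − 18.4050)·e^(0.0729·11/12) = 472.0050 × 1.069108 = 504.6243
Value (long) = (F − K)·e^(−rT) = (504.6243 − 511.50) × 0.935359 = -6.4312
Short position value = −(long value) = €6.43

€6.43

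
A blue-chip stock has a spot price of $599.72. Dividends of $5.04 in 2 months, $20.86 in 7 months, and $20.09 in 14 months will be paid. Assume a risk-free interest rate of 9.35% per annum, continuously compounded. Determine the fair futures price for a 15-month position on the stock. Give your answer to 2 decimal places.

PV(dividends) I = 5.04·e^(−0.0935·2/12) + 20.86·e^(−0.0935·7/12) + 20.09·e^(−0.0935·14/12)
I = 4.9621 + 19.7527 + 18.0138 = 42.7286
F = (S − I)·e^(rT) = (599.72 − 42.7286) · e^(0.0935·15/12)
= 556.9914 · e^0.116875 = 556.9914 × 1.123979 = $626.05

$626.05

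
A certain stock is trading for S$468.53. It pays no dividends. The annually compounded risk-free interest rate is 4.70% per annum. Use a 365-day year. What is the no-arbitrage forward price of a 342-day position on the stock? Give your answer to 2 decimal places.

F = S · (1+r)^T
= 468.53 × 1.043974
F = S$489.13

S$489.13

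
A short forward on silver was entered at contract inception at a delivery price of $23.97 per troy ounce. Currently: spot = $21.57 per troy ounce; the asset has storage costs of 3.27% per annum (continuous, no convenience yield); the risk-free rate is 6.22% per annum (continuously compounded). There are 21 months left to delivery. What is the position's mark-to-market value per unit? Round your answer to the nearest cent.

Current fair forward for the remaining 21 months: F = S·e^((r + u)·T), (r + u) = 0.0622 + 0.0327 = 0.0949
F = 21.57 · e^(0.0949 × 21/12) = 21.57 × 1.180662 = 25.4669
Value of long forward = (F − K)·e^(−rT) = (25.4669 − 23.97) · e^(−0.0622·21/12)
= 1.4969 × 0.896865 = 1.34
Short position value = −(long value) = -$1.34

-$1.34 per troy ounce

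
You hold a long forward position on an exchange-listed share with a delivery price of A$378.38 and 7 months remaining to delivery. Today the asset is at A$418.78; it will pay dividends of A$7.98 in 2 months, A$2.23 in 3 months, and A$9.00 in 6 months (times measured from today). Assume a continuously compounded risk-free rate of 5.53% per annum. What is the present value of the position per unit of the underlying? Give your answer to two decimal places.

A$33.55

PV(remaining dividends) I = 7.98·e^(−0.0553·2/12) + 2.23·e^(−0.0553·3/12) + 9.00·e^(−0.0553·6/12) = 18.8607
Current forward F = (S − I)·e^(rT) = (418.78 − 18.8607)·e^(0.0553·7/12) = 399.9193 × 1.032784 = 413.0303
Value (long) = (F − K)·e^(−rT) = (413.0303 − 378.38) × 0.968256 = 33.5504
Value = A$33.55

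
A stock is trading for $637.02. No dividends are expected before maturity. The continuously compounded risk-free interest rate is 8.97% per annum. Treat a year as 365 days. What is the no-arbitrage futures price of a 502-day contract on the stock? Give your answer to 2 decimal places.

$720.66

F = S·e^(rT) = 637.02 · e^(0.0897 × 502/365)
= 637.02 · e^0.123368 = 637.02 × 1.131301
F = $720.66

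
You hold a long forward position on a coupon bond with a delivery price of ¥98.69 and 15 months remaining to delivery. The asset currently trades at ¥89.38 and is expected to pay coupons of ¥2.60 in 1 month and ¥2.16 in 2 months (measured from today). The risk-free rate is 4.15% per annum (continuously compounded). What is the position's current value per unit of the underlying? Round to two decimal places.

-¥9.06

PV(remaining coupons) I = 2.60·e^(−0.0415·1/12) + 2.16·e^(−0.0415·2/12) = 4.7361
Current forward F = (S − I)·e^(rT) = (89.38 − 4.7361)·e^(0.0415·15/12) = 84.6439 × 1.053244 = 89.1507
Value (long) = (F − K)·e^(−rT) = (89.1507 − 98.69) × 0.949448 = -9.0571
Value = -¥9.06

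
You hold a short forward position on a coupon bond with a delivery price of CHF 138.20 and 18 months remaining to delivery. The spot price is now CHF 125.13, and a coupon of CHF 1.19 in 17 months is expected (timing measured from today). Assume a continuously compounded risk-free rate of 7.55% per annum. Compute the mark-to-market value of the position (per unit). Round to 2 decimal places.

PV(remaining coupons) I = 1.19·e^(−0.0755·17/12) = 1.0693
Current forward F = (S − I)·e^(rT) = (125.13 − 1.0693)·e^(0.0755·18/12) = 124.0607 × 1.119912 = 138.9371
Value (long) = (F − K)·e^(−rT) = (138.9371 − 138.20) × 0.892927 = 0.6582
Short position value = −(long value) = -CHF 0.66

-CHF 0.66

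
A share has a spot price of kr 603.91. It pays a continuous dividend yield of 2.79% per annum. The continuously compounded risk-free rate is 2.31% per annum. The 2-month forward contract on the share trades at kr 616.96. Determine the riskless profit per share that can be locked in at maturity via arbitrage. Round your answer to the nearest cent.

Fair forward: F* = S·e^(carry·T), with carry = (r − q) = 0.0231 − 0.0279 = -0.0048
F* = 603.91 · e^(-0.0048 × 2/12) = 603.91 · e^-0.000800 = 603.91 × 0.999200 = kr 603.4269
Market kr 616.96 > fair kr 603.4269: forward overpriced → cash-and-carry (buy spot, short the forward).
At maturity, profit = |F_mkt − F*| = |616.96 − 603.4269| = kr 13.53 per share

kr 13.53 per share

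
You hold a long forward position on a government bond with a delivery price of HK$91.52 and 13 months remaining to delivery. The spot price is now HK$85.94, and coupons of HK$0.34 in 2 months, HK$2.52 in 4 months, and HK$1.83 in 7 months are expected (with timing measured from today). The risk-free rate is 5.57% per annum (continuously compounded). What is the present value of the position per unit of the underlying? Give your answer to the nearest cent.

PV(remaining coupons) I = 0.34·e^(−0.0557·2/12) + 2.52·e^(−0.0557·4/12) + 1.83·e^(−0.0557·7/12) = 4.5820
Current forward F = (S − I)·e^(rT) = (85.94 − 4.5820)·e^(0.0557·13/12) = 81.3580 × 1.062199 = 86.4184
Value (long) = (F − K)·e^(−rT) = (86.4184 − 91.52) × 0.941443 = -4.8029
Value = -HK$4.80

-HK$4.80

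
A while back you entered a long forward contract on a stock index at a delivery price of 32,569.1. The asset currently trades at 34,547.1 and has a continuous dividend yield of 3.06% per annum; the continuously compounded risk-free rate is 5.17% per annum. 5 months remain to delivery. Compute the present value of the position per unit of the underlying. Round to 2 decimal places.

2234.41

Current fair forward for the remaining 5 months: F = S·e^((r − q)·T), (r − q) = 0.0517 − 0.0306 = 0.0211
F = 34547.1 · e^(0.0211 × 5/12) = 34547.1 × 1.00883043 = 34852.1657
Value of long forward = (F − K)·e^(−rT) = (34852.1657 − 32569.1) · e^(−0.0517·5/12)
= 2283.0657 × 0.97868870 = 2234.41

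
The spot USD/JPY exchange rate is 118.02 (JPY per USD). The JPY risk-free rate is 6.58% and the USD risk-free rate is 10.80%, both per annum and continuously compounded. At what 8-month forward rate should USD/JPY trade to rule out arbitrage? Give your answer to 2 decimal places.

F = S·e^((r_JPY − r_USD)T) = 118.02 · e^((0.0658 − 0.1080) × 8/12)
= 118.02 · e^-0.028133 = 118.02 × 0.972259
F = 114.75 JPY per USD

114.75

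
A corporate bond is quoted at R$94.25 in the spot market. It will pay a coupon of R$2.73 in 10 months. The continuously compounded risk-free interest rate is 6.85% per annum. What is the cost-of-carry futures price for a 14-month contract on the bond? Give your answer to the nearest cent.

PV(coupons) I = 2.73·e^(−0.0685·10/12)
I = 2.5785
F = (S − I)·e^(rT) = (94.25 − 2.5785) · e^(0.0685·14/12)
= 91.6715 · e^0.079917 = 91.6715 × 1.083197 = R$99.30

R$99.30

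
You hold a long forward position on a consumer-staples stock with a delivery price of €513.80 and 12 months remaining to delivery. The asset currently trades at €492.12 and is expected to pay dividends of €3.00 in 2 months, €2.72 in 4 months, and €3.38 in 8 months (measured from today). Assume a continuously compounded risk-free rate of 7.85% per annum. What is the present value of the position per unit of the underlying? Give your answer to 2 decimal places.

PV(remaining dividends) I = 3.00·e^(−0.0785·2/12) + 2.72·e^(−0.0785·4/12) + 3.38·e^(−0.0785·8/12) = 8.8184
Current forward F = (S − I)·e^(rT) = (492.12 − 8.8184)·e^(0.0785·12/12) = 483.3016 × 1.081663 = 522.7695
Value (long) = (F − K)·e^(−rT) = (522.7695 − 513.80) × 0.924502 = 8.2923
Value = €8.29

€8.29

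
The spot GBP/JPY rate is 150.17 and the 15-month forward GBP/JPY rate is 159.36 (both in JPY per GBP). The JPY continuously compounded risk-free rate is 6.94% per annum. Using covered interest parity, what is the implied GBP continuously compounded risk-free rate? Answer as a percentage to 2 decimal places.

2.19%

F = S·e^((r_JPY − r_GBP)T) ⇒ r_GBP = r_JPY − ln(F/S)/T
ln(159.36/150.17) = 0.059398; /(15/12) = 0.047518
r_GBP = 0.0694 − 0.047518 = 0.021882
r_GBP = 2.19%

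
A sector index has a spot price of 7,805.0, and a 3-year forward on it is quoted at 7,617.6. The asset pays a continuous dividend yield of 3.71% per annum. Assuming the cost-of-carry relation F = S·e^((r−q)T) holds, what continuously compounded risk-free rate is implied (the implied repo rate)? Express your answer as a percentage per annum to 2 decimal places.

2.90%

From F = S·e^((r−q)T): (r − q) = ln(F/S)/T
ln(7617.6/7805.0) = ln(0.975990) = -0.024303
(r − q) = -0.024303 / (3) = -0.008101
r = ln(F/S)/T + q = -0.008101 + 0.0371 = 0.028999
r = 2.90%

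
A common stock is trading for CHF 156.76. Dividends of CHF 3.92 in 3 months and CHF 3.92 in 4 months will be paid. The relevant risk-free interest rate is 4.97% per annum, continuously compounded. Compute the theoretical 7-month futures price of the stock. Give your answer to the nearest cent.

PV(dividends) I = 3.92·e^(−0.0497·3/12) + 3.92·e^(−0.0497·4/12)
I = 3.8716 + 3.8556 = 7.7272
F = (S − I)·e^(rT) = (156.76 − 7.7272) · e^(0.0497·7/12)
= 149.0328 · e^0.028992 = 149.0328 × 1.029416 = CHF 153.42

CHF 153.42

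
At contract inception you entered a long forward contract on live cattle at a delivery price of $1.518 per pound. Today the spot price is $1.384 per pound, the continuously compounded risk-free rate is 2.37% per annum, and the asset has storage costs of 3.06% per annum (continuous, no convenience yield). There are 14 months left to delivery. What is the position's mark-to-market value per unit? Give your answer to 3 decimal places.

Current fair forward for the remaining 14 months: F = S·e^((r + u)·T), (r + u) = 0.0237 + 0.0306 = 0.0543
F = 1.384 · e^(0.0543 × 14/12) = 1.384 × 1.065400 = 1.4745
Value of long forward = (F − K)·e^(−rT) = (1.4745 − 1.518) · e^(−0.0237·14/12)
= -0.0435 × 0.972729 = -0.042

-$0.042 per pound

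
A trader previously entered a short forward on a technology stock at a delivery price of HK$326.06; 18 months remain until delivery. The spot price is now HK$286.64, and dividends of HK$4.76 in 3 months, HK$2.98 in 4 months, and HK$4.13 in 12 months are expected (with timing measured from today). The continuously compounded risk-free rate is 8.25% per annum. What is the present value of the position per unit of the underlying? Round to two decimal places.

HK$12.83

PV(remaining dividends) I = 4.76·e^(−0.0825·3/12) + 2.98·e^(−0.0825·4/12) + 4.13·e^(−0.0825·12/12) = 11.3649
Current forward F = (S − I)·e^(rT) = (286.64 − 11.3649)·e^(0.0825·18/12) = 275.2751 × 1.131733 = 311.5379
Value (long) = (F − K)·e^(−rT) = (311.5379 − 326.06) × 0.883601 = -12.8317
Short position value = −(long value) = HK$12.83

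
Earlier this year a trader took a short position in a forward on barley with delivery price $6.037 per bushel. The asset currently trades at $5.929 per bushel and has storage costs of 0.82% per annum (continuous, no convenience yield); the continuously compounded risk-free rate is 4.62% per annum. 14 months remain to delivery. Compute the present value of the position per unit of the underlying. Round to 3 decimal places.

Current fair forward for the remaining 14 months: F = S·e^((r + u)·T), (r + u) = 0.0462 + 0.0082 = 0.0544
F = 5.929 · e^(0.0544 × 14/12) = 5.929 × 1.065524 = 6.3175
Value of long forward = (F − K)·e^(−rT) = (6.3175 − 6.037) · e^(−0.0462·14/12)
= 0.2805 × 0.947527 = 0.266
Short position value = −(long value) = -$0.266

-$0.266 per bushel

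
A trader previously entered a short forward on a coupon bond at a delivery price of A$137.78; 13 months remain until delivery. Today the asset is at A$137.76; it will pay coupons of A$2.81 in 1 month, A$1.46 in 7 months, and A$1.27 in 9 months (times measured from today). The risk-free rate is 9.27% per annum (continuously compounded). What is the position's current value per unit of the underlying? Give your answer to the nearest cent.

-A$7.79

PV(remaining coupons) I = 2.81·e^(−0.0927·1/12) + 1.46·e^(−0.0927·7/12) + 1.27·e^(−0.0927·9/12) = 5.3562
Current forward F = (S − I)·e^(rT) = (137.76 − 5.3562)·e^(0.0927·13/12) = 132.4038 × 1.105641 = 146.3911
Value (long) = (F − K)·e^(−rT) = (146.3911 − 137.78) × 0.904453 = 7.7883
Short position value = −(long value) = -A$7.79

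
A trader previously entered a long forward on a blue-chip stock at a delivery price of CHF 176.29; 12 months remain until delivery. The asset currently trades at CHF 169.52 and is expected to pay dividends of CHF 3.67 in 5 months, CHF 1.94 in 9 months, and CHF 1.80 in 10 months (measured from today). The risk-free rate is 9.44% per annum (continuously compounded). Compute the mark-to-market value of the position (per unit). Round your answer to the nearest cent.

CHF 2.11

PV(remaining dividends) I = 3.67·e^(−0.0944·5/12) + 1.94·e^(−0.0944·9/12) + 1.80·e^(−0.0944·10/12) = 6.9997
Current forward F = (S − I)·e^(rT) = (169.52 − 6.9997)·e^(0.0944·12/12) = 162.5203 × 1.098999 = 178.6096
Value (long) = (F − K)·e^(−rT) = (178.6096 − 176.29) × 0.909919 = 2.1106
Value = CHF 2.11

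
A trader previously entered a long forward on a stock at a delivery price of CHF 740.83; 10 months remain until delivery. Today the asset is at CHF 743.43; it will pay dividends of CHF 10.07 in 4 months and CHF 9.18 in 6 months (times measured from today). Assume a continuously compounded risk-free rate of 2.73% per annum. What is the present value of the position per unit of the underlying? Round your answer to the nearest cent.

CHF 0.23

PV(remaining dividends) I = 10.07·e^(−0.0273·4/12) + 9.18·e^(−0.0273·6/12) = 19.0343
Current forward F = (S − I)·e^(rT) = (743.43 − 19.0343)·e^(0.0273·10/12) = 724.3957 × 1.023011 = 741.0648
Value (long) = (F − K)·e^(−rT) = (741.0648 − 740.83) × 0.977507 = 0.2295
Value = CHF 0.23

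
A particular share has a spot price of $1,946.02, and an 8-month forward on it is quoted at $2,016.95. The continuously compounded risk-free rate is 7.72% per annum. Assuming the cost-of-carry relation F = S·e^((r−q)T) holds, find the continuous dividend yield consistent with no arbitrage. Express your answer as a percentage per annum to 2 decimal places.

From F = S·e^((r−q)T): (r − q) = ln(F/S)/T
ln(2016.95/1946.02) = ln(1.036449) = 0.035800
(r − q) = 0.035800 / (8/12) = 0.053700
q = r − ln(F/S)/T = 0.0772 − 0.053700 = 0.023500
q = 2.35%

2.35%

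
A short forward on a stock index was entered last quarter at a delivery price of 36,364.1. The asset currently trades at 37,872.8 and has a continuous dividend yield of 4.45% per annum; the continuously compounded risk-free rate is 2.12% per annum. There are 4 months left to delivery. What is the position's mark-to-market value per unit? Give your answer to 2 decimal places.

Current fair forward for the remaining 4 months: F = S·e^((r − q)·T), (r − q) = 0.0212 − 0.0445 = -0.0233
F = 37872.8 · e^(-0.0233 × 4/12) = 37872.8 × 0.99226342 = 37579.7941
Value of long forward = (F − K)·e^(−rT) = (37579.7941 − 36364.1) · e^(−0.0212·4/12)
= 1215.6941 × 0.99295824 = 1207.13
Short position value = −(long value) = -1207.13

-1207.13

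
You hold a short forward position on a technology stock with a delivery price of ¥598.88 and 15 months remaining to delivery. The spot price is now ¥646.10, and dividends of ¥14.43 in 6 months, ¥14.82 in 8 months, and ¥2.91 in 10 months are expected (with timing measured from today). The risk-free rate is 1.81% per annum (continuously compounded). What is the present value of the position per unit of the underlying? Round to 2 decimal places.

-¥28.81

PV(remaining dividends) I = 14.43·e^(−0.0181·6/12) + 14.82·e^(−0.0181·8/12) + 2.91·e^(−0.0181·10/12) = 31.8087
Current forward F = (S − I)·e^(rT) = (646.10 − 31.8087)·e^(0.0181·15/12) = 614.2913 × 1.022883 = 628.3481
Value (long) = (F − K)·e^(−rT) = (628.3481 − 598.88) × 0.977629 = 28.8089
Short position value = −(long value) = -¥28.81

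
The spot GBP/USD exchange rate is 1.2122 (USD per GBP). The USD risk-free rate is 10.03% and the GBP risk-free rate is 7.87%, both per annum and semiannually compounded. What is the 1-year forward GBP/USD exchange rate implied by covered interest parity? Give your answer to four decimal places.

1.2375

By covered interest parity, F = S · (1+r_USD/2)^(2T) / (1+r_GBP/2)^(2T)
= 1.2122 × 1.102815 / 1.080248 = 1.2122 × 1.020891
F = 1.2375 USD per GBP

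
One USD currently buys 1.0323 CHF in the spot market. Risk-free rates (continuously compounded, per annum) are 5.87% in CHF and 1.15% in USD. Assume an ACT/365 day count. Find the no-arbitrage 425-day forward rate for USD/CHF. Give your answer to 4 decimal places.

1.0906

F = S·e^((r_CHF − r_USD)T) = 1.0323 · e^((0.0587 − 0.0115) × 425/365)
= 1.0323 · e^0.054959 = 1.0323 × 1.056497
F = 1.0906 CHF per USD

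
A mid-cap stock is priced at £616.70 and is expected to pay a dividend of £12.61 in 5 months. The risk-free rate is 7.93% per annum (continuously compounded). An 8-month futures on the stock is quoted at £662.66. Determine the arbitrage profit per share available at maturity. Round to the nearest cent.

£25.34 per share

PV(dividends) I = 12.61·e^(−0.0793·5/12) = 12.2002
Fair futures F* = (S − I)·e^(rT) = (616.70 − 12.2002)·e^0.052867 = 604.4998 × 1.054289 = 637.3175
Market £662.66 > fair 637.3175: forward overpriced → cash-and-carry (borrow at r, buy the stock and collect the dividends, short the forward).
Profit at T = |F_mkt − F*| = |662.66 − 637.3175| = £25.34 per share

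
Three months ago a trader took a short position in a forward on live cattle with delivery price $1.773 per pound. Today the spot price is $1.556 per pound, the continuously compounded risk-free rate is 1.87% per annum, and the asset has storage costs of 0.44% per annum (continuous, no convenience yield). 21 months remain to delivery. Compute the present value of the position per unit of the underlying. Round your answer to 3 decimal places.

Current fair forward for the remaining 21 months: F = S·e^((r + u)·T), (r + u) = 0.0187 + 0.0044 = 0.0231
F = 1.556 · e^(0.0231 × 21/12) = 1.556 × 1.041253 = 1.6202
Value of long forward = (F − K)·e^(−rT) = (1.6202 − 1.773) · e^(−0.0187·21/12)
= -0.1528 × 0.967805 = -0.148
Short position value = −(long value) = $0.148

$0.148 per pound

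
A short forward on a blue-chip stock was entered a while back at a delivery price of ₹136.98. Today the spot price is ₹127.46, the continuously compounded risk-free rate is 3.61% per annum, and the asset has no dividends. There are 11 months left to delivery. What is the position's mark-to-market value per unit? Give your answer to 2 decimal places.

₹5.06

Current fair forward for the remaining 11 months: F = S·e^(r·T), r = 0.0361
F = 127.46 · e^(0.0361 × 11/12) = 127.46 × 1.033645 = 131.7484
Value of long forward = (F − K)·e^(−rT) = (131.7484 − 136.98) · e^(−0.0361·11/12)
= -5.2316 × 0.967450 = -5.06
Short position value = −(long value) = ₹5.06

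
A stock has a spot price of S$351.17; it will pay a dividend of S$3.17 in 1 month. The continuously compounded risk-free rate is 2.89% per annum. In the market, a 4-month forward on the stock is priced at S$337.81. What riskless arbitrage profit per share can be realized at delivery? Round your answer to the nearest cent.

S$13.57 per share

PV(dividends) I = 3.17·e^(−0.0289·1/12) = 3.1624
Fair forward F* = (S − I)·e^(rT) = (351.17 − 3.1624)·e^0.009633 = 348.0076 × 1.009680 = 351.3763
Market S$337.81 < fair 351.3763: forward underpriced → reverse cash-and-carry (short the stock, invest proceeds at r, pay the dividends, go long the forward).
Profit at T = |F_mkt − F*| = |337.81 − 351.3763| = S$13.57 per share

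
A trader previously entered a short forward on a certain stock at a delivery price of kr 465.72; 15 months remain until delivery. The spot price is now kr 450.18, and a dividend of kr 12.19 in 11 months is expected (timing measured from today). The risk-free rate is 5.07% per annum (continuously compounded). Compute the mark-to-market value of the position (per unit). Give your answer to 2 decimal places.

PV(remaining dividends) I = 12.19·e^(−0.0507·11/12) = 11.6364
Current forward F = (S − I)·e^(rT) = (450.18 − 11.6364)·e^(0.0507·15/12) = 438.5436 × 1.065426 = 467.2358
Value (long) = (F − K)·e^(−rT) = (467.2358 − 465.72) × 0.938591 = 1.4227
Short position value = −(long value) = -kr 1.42

-kr 1.42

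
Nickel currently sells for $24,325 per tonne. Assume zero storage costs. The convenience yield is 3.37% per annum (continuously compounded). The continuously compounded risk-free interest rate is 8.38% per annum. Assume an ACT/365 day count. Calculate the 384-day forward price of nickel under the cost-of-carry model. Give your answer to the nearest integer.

$25,642 per tonne

Net carry = r + u − y = 0.0838 + 0.0000 − 0.0337 = 0.0501
F = S·e^((r+u−y)T) = 24325 · e^(0.0501 × 384/365) = 24325 · e^0.052708
= 24325 × 1.054122 = $25,642 per tonne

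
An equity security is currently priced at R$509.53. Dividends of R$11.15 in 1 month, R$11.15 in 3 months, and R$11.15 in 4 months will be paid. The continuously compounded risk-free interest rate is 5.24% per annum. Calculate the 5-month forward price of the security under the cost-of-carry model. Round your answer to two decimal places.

PV(dividends) I = 11.15·e^(−0.0524·1/12) + 11.15·e^(−0.0524·3/12) + 11.15·e^(−0.0524·4/12)
I = 11.1014 + 11.0049 + 10.9569 = 33.0632
F = (S − I)·e^(rT) = (509.53 − 33.0632) · e^(0.0524·5/12)
= 476.4668 · e^0.021833 = 476.4668 × 1.022073 = R$486.98

R$486.98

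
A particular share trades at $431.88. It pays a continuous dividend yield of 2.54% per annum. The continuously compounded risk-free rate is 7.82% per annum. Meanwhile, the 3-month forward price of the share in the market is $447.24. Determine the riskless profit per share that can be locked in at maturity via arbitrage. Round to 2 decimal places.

$9.62 per share

Fair forward: F* = S·e^(carry·T), with carry = (r − q) = 0.0782 − 0.0254 = 0.0528
F* = 431.88 · e^(0.0528 × 3/12) = 431.88 · e^0.013200 = 431.88 × 1.013288 = $437.6188
Market $447.24 > fair $437.6188: forward overpriced → cash-and-carry (buy spot, short the forward).
At maturity, profit = |F_mkt − F*| = |447.24 − 437.6188| = $9.62 per share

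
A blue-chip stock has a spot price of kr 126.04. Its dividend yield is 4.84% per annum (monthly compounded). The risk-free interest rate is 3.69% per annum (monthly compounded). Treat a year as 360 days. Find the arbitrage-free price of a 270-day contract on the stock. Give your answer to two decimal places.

F = S · (1+r/12)^(12T) / (1+q/12)^(12T)
= 126.04 × 1.028018 / 1.036891 = 126.04 × 0.991443
F = kr 124.96

kr 124.96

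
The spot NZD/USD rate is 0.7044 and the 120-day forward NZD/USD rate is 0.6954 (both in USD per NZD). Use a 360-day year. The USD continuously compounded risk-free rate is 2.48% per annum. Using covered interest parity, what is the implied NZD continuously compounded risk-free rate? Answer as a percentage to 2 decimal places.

6.34%

F = S·e^((r_USD − r_NZD)T) ⇒ r_NZD = r_USD − ln(F/S)/T
ln(0.6954/0.7044) = -0.012859; /(120/360) = -0.038577
r_NZD = 0.0248 + 0.038577 = 0.063377
r_NZD = 6.34%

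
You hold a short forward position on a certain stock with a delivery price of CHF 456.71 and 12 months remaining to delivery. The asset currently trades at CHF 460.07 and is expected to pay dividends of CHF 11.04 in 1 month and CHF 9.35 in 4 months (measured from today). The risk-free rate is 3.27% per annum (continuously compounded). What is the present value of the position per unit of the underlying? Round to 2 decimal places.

PV(remaining dividends) I = 11.04·e^(−0.0327·1/12) + 9.35·e^(−0.0327·4/12) = 20.2586
Current forward F = (S − I)·e^(rT) = (460.07 − 20.2586)·e^(0.0327·12/12) = 439.8114 × 1.033241 = 454.4312
Value (long) = (F − K)·e^(−rT) = (454.4312 − 456.71) × 0.967829 = -2.2055
Short position value = −(long value) = CHF 2.21

CHF 2.21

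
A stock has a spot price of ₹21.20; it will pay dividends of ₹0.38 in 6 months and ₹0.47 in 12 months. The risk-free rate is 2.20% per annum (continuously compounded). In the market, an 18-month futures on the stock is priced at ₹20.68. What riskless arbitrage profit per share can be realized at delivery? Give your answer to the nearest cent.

₹0.37 per share

PV(dividends) I = 0.38·e^(−0.0220·6/12) + 0.47·e^(−0.0220·12/12) = 0.8356
Fair futures F* = (S − I)·e^(rT) = (21.20 − 0.8356)·e^0.033000 = 20.3644 × 1.033551 = 21.0476
Market ₹20.68 < fair 21.0476: forward underpriced → reverse cash-and-carry (short the stock, invest proceeds at r, pay the dividends, go long the forward).
Profit at T = |F_mkt − F*| = |20.68 − 21.0476| = ₹0.37 per share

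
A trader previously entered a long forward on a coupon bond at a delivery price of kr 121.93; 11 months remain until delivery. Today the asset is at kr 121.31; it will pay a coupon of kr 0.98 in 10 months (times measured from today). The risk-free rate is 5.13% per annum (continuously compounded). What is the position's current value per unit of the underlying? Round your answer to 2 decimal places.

PV(remaining coupons) I = 0.98·e^(−0.0513·10/12) = 0.9390
Current forward F = (S − I)·e^(rT) = (121.31 − 0.9390)·e^(0.0513·11/12) = 120.3710 × 1.048148 = 126.1666
Value (long) = (F − K)·e^(−rT) = (126.1666 − 121.93) × 0.954064 = 4.0420
Value = kr 4.04

kr 4.04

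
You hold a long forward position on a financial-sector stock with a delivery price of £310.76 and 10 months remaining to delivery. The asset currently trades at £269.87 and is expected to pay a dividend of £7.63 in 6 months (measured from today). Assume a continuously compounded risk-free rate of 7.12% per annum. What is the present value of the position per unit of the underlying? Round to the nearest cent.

PV(remaining dividends) I = 7.63·e^(−0.0712·6/12) = 7.3632
Current forward F = (S − I)·e^(rT) = (269.87 − 7.3632)·e^(0.0712·10/12) = 262.5068 × 1.061129 = 278.5536
Value (long) = (F − K)·e^(−rT) = (278.5536 − 310.76) × 0.942393 = -30.3511
Value = -£30.35

-£30.35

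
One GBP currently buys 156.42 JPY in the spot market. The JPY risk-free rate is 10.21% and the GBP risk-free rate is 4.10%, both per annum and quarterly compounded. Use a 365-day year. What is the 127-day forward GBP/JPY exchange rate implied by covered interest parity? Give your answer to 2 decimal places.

159.72

By covered interest parity, F = S · (1+r_JPY/4)^(4T) / (1+r_GBP/4)^(4T)
= 156.42 × 1.035702 / 1.014294 = 156.42 × 1.021106
F = 159.72 JPY per GBP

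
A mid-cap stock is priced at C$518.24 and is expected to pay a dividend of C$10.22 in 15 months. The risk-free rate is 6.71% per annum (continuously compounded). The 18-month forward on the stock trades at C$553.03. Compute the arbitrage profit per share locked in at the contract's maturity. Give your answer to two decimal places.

PV(dividends) I = 10.22·e^(−0.0671·15/12) = 9.3978
Fair forward F* = (S − I)·e^(rT) = (518.24 − 9.3978)·e^0.100650 = 508.8422 × 1.105890 = 562.7235
Market C$553.03 < fair 562.7235: forward underpriced → reverse cash-and-carry (short the stock, invest proceeds at r, pay the dividends, go long the forward).
Profit at T = |F_mkt − F*| = |553.03 − 562.7235| = C$9.69 per share

C$9.69 per share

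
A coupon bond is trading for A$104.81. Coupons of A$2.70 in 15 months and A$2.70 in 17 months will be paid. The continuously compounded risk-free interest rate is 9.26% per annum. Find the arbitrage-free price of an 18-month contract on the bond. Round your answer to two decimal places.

PV(coupons) I = 2.70·e^(−0.0926·15/12) + 2.70·e^(−0.0926·17/12)
I = 2.4049 + 2.3681 = 4.7730
F = (S − I)·e^(rT) = (104.81 − 4.7730) · e^(0.0926·18/12)
= 100.0370 · e^0.138900 = 100.0370 × 1.149009 = A$114.94

A$114.94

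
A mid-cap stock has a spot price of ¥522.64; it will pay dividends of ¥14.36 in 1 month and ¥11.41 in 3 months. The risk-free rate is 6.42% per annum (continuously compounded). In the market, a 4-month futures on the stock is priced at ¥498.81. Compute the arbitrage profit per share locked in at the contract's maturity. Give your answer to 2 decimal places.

¥9.07 per share

PV(dividends) I = 14.36·e^(−0.0642·1/12) + 11.41·e^(−0.0642·3/12) = 25.5117
Fair futures F* = (S − I)·e^(rT) = (522.64 − 25.5117)·e^0.021400 = 497.1283 × 1.021631 = 507.8817
Market ¥498.81 < fair 507.8817: forward underpriced → reverse cash-and-carry (short the stock, invest proceeds at r, pay the dividends, go long the forward).
Profit at T = |F_mkt − F*| = |498.81 − 507.8817| = ¥9.07 per share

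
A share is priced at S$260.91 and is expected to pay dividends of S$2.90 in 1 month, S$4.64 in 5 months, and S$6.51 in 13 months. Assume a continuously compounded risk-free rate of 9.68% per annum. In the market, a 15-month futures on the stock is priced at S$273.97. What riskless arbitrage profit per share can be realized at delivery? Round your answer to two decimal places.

S$5.61 per share

PV(dividends) I = 2.90·e^(−0.0968·1/12) + 4.64·e^(−0.0968·5/12) + 6.51·e^(−0.0968·13/12) = 13.1952
Fair futures F* = (S − I)·e^(rT) = (260.91 − 13.1952)·e^0.121000 = 247.7148 × 1.128625 = 279.5771
Market S$273.97 < fair 279.5771: forward underpriced → reverse cash-and-carry (short the stock, invest proceeds at r, pay the dividends, go long the forward).
Profit at T = |F_mkt − F*| = |273.97 − 279.5771| = S$5.61 per share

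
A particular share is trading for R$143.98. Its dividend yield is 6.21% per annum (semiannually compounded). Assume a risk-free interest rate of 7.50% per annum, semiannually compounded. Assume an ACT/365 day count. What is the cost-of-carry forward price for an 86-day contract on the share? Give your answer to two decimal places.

F = S · (1+r/2)^(2T) / (1+q/2)^(2T)
= 143.98 × 1.017499 / 1.014514 = 143.98 × 1.002942
F = R$144.40

R$144.40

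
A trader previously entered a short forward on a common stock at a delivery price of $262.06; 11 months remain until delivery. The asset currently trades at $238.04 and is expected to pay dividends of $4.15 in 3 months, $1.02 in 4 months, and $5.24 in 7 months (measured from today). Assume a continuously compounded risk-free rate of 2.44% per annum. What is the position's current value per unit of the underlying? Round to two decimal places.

PV(remaining dividends) I = 4.15·e^(−0.0244·3/12) + 1.02·e^(−0.0244·4/12) + 5.24·e^(−0.0244·7/12) = 10.3024
Current forward F = (S − I)·e^(rT) = (238.04 − 10.3024)·e^(0.0244·11/12) = 227.7376 × 1.022619 = 232.8888
Value (long) = (F − K)·e^(−rT) = (232.8888 − 262.06) × 0.977882 = -28.5260
Short position value = −(long value) = $28.53

$28.53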